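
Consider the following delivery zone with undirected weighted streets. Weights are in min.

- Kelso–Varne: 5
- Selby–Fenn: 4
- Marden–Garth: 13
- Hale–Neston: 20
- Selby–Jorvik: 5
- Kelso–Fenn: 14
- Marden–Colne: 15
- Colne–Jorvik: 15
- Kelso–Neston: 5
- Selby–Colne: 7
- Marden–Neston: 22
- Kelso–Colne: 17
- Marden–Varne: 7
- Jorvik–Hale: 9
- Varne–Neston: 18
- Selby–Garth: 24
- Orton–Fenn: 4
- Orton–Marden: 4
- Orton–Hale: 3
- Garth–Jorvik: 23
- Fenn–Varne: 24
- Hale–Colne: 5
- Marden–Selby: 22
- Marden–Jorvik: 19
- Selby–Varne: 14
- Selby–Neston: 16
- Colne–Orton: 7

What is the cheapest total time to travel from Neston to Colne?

Shortest distances from Neston:
Neston: 0
Kelso: 5  (via Neston)
Varne: 10  (via Kelso)
Selby: 16  (via Neston)
Marden: 17  (via Varne)
Fenn: 19  (via Kelso)
Hale: 20  (via Neston)
Jorvik: 21  (via Selby)
Orton: 21  (via Marden)
Colne: 22  (via Kelso)
Shortest route: Neston–Kelso–Colne = 22 min.

22 min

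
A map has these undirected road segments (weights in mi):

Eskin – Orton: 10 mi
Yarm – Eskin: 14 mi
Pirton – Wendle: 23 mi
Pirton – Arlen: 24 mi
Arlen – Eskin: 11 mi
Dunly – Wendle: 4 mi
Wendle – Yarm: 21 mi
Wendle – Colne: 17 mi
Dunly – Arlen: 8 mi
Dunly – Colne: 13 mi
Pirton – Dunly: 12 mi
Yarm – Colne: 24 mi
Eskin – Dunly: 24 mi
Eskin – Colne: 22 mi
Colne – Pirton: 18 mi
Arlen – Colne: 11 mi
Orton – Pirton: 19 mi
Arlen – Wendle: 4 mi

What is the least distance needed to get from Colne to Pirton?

Enumerating some paths:
Colne - Dunly - Pirton: 13+12 = 25
Colne - Pirton: 18 = 18
The minimum is 18 mi via Colne - Pirton.

18 mi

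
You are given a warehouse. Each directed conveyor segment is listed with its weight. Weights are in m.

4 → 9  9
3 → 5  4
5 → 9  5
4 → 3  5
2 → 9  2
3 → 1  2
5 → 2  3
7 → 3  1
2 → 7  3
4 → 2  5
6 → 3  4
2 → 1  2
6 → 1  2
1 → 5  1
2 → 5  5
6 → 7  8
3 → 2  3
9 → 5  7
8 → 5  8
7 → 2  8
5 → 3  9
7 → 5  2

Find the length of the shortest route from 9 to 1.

12 m

Enumerating some paths:
9 - 5 - 2 - 7 - 3 - 1: 7+3+3+1+2 = 16
9 - 5 - 3 - 1: 7+9+2 = 18
9 - 5 - 2 - 1: 7+3+2 = 12
9 - 5 - 3 - 2 - 1: 7+9+3+2 = 21
The minimum is 12 m via 9 - 5 - 2 - 1.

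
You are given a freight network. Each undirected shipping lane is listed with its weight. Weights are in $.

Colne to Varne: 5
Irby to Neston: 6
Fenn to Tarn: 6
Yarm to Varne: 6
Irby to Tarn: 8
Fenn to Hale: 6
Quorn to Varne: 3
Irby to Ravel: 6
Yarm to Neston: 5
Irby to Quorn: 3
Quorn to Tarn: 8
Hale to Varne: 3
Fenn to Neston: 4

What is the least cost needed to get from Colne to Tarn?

Settle nodes by increasing distance from Colne:
Colne: 0
Varne: 5  (via Colne)
Quorn: 8  (via Varne)
Hale: 8  (via Varne)
Yarm: 11  (via Varne)
Irby: 11  (via Quorn)
Fenn: 14  (via Hale)
Tarn: 16  (via Quorn)
Shortest route: Colne → Varne → Quorn → Tarn = $16.

$16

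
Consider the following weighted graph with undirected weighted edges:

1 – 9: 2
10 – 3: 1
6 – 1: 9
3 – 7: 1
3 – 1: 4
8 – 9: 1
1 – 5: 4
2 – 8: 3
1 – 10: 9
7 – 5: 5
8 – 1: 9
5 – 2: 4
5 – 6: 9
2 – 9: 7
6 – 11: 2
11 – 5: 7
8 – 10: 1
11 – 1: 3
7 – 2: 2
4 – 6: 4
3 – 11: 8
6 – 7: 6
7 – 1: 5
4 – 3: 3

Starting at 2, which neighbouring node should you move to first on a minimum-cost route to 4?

7

Candidate routes:
2–7–3–4: 2+1+3 = 6
2–7–6–4: 2+6+4 = 12
2–8–10–3–4: 3+1+1+3 = 8
Cheapest is 2–7–3–4 at 6.
So from 2 the first move is to 7.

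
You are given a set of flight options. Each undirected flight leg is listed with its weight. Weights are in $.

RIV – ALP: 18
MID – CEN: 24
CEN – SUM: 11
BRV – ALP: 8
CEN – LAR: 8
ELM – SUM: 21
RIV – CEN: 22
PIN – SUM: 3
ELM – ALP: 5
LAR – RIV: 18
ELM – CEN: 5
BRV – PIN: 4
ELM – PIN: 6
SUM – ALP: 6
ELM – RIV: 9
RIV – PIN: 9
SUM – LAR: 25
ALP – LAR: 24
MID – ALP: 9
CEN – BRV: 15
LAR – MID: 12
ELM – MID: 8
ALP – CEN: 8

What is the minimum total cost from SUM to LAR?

Enumerating some paths:
SUM → PIN → ELM → CEN → LAR: 3+6+5+8 = 22
SUM → CEN → LAR: 11+8 = 19
SUM → ALP → CEN → LAR: 6+8+8 = 22
SUM → ALP → ELM → CEN → LAR: 6+5+5+8 = 24
The minimum is $19 via SUM → CEN → LAR.

$19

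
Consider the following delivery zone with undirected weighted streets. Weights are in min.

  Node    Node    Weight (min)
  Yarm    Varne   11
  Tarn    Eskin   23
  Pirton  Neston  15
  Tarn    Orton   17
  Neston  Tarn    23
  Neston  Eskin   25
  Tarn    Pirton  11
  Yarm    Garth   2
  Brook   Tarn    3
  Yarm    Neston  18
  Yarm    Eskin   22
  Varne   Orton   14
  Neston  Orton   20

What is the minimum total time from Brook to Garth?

46 min

Enumerating some paths:
Brook - Tarn - Neston - Yarm - Garth: 3+23+18+2 = 46
Brook - Tarn - Orton - Varne - Yarm - Garth: 3+17+14+11+2 = 47
Cheapest is Brook - Tarn - Neston - Yarm - Garth at 46 min.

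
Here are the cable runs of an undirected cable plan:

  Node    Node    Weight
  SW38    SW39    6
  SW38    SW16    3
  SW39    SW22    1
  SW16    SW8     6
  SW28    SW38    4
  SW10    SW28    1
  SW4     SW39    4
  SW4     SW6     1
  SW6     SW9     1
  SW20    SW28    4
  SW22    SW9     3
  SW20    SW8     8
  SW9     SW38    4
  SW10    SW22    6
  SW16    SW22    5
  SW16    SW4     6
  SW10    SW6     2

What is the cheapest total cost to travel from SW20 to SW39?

12

Running Dijkstra from SW20:
SW20: 0
SW28: 4  (via SW20)
SW10: 5  (via SW28)
SW6: 7  (via SW10)
SW38: 8  (via SW28)
SW9: 8  (via SW6)
SW4: 8  (via SW6)
SW8: 8  (via SW20)
SW22: 11  (via SW10)
SW16: 11  (via SW38)
SW39: 12  (via SW4)
Shortest route: SW20–SW28–SW10–SW6–SW4–SW39 = 12.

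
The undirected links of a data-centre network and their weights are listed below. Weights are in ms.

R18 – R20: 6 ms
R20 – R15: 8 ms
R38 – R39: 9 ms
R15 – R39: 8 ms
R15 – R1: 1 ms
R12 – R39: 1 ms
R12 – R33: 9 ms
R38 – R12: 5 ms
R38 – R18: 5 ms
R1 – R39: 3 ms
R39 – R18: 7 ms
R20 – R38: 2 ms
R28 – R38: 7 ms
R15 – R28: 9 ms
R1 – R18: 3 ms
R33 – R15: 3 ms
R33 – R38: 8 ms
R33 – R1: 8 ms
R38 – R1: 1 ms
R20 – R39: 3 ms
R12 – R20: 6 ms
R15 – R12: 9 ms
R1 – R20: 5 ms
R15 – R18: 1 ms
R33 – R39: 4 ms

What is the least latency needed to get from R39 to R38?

Settle nodes by increasing distance from R39:
R39: 0
R12: 1  (via R39)
R1: 3  (via R39)
R20: 3  (via R39)
R38: 4  (via R1)
Shortest route: R39–R1–R38 = 4 ms.

4 ms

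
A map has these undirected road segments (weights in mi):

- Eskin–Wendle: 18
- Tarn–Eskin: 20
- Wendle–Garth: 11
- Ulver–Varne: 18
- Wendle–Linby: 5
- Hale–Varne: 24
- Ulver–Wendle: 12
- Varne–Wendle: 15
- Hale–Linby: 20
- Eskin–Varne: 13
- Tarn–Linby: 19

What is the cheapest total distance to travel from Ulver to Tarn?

Settle nodes by increasing distance from Ulver:
Ulver: 0
Wendle: 12  (via Ulver)
Linby: 17  (via Wendle)
Varne: 18  (via Ulver)
Garth: 23  (via Wendle)
Eskin: 30  (via Wendle)
Tarn: 36  (via Linby)
Shortest route: Ulver–Wendle–Linby–Tarn = 36 mi.

36 mi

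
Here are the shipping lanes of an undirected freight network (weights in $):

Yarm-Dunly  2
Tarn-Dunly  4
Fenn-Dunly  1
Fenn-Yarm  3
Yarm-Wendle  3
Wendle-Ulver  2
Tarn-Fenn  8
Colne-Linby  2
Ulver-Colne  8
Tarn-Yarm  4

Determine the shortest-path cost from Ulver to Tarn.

Shortest distances from Ulver:
Ulver: 0
Wendle: 2  (via Ulver)
Yarm: 5  (via Wendle)
Dunly: 7  (via Yarm)
Fenn: 8  (via Yarm)
Colne: 8  (via Ulver)
Tarn: 9  (via Yarm)
Shortest route: Ulver–Wendle–Yarm–Tarn = $9.

$9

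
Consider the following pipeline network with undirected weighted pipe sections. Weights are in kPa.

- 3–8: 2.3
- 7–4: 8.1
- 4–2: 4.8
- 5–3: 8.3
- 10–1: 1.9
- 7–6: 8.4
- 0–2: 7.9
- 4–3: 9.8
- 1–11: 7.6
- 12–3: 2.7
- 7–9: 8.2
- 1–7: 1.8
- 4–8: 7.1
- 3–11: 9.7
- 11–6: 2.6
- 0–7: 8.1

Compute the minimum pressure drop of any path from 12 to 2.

16.9 kPa

Enumerating some paths:
12 - 3 - 4 - 2: 2.7+9.8+4.8 = 17.3
12 - 3 - 8 - 4 - 2: 2.7+2.3+7.1+4.8 = 16.9
Cheapest is 12 - 3 - 8 - 4 - 2 at 16.9 kPa.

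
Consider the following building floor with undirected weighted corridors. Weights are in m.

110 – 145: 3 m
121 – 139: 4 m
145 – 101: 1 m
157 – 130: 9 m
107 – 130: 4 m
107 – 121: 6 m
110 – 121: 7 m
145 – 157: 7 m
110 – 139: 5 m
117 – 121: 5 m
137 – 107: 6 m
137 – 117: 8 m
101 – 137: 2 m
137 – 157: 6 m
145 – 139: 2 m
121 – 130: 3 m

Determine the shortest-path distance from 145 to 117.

Candidate routes:
145 - 110 - 121 - 117: 3+7+5 = 15
145 - 110 - 139 - 121 - 117: 3+5+4+5 = 17
145 - 101 - 137 - 117: 1+2+8 = 11
Cheapest is 145 - 101 - 137 - 117 at 11 m.

11 m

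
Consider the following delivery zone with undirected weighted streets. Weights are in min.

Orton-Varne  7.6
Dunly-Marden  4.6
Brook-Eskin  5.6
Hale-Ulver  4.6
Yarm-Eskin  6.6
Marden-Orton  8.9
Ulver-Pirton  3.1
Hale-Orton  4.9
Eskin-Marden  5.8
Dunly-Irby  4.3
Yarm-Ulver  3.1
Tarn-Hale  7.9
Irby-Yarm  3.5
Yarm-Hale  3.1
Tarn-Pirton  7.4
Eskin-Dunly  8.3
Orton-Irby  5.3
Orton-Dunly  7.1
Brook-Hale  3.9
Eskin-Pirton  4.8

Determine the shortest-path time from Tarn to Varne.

Compare a few routes:
Tarn–Hale–Yarm–Irby–Orton–Varne: 7.9+3.1+3.5+5.3+7.6 = 27.4
Tarn–Pirton–Ulver–Hale–Orton–Varne: 7.4+3.1+4.6+4.9+7.6 = 27.6
Tarn–Hale–Orton–Varne: 7.9+4.9+7.6 = 20.4
Cheapest is Tarn–Hale–Orton–Varne at 20.4 min.

20.4 min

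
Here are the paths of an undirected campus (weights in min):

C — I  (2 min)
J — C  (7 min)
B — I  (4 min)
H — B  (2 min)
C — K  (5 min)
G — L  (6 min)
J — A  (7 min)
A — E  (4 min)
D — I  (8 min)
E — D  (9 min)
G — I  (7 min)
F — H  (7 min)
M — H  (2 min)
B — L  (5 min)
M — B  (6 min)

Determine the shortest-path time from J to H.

Shortest distances from J:
J: 0
A: 7  (via J)
C: 7  (via J)
I: 9  (via C)
E: 11  (via A)
K: 12  (via C)
B: 13  (via I)
H: 15  (via B)
Shortest route: J–C–I–B–H = 15 min.

15 min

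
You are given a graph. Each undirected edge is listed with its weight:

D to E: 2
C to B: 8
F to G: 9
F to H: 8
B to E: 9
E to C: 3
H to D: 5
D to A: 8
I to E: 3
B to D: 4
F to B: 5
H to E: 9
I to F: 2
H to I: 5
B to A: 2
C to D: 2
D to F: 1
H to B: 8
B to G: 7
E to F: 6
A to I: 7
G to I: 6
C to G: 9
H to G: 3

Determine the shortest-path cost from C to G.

Running Dijkstra from C:
C: 0
D: 2  (via C)
E: 3  (via C)
F: 3  (via D)
I: 5  (via F)
B: 6  (via D)
H: 7  (via D)
A: 8  (via B)
G: 9  (via C)
Shortest route: C → G = 9.

9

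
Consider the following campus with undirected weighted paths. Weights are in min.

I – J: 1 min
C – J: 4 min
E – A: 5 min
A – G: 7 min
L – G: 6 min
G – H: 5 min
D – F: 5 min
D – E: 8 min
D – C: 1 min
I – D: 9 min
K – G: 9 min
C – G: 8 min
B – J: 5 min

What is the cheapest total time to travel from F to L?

Compare a few routes:
F → D → E → A → G → L: 5+8+5+7+6 = 31
F → D → C → G → L: 5+1+8+6 = 20
Cheapest is F → D → C → G → L at 20 min.

20 min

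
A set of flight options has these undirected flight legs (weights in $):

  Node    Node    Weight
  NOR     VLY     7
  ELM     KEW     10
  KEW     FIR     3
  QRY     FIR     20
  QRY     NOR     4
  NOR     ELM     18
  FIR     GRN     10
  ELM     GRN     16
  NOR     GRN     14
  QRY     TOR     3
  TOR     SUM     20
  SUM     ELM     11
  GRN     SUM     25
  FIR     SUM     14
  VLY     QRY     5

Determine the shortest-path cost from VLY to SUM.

Running Dijkstra from VLY:
VLY: 0
QRY: 5  (via VLY)
NOR: 7  (via VLY)
TOR: 8  (via QRY)
GRN: 21  (via NOR)
ELM: 25  (via NOR)
FIR: 25  (via QRY)
KEW: 28  (via FIR)
SUM: 28  (via TOR)
Shortest route: VLY → QRY → TOR → SUM = $28.

$28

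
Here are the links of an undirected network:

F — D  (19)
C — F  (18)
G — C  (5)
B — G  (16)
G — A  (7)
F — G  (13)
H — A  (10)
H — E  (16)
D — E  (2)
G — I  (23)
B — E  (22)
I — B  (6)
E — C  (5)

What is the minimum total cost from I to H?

39

Running Dijkstra from I:
I: 0
B: 6  (via I)
G: 22  (via B)
C: 27  (via G)
E: 28  (via B)
A: 29  (via G)
D: 30  (via E)
F: 35  (via G)
H: 39  (via A)
Shortest route: I–B–G–A–H = 39.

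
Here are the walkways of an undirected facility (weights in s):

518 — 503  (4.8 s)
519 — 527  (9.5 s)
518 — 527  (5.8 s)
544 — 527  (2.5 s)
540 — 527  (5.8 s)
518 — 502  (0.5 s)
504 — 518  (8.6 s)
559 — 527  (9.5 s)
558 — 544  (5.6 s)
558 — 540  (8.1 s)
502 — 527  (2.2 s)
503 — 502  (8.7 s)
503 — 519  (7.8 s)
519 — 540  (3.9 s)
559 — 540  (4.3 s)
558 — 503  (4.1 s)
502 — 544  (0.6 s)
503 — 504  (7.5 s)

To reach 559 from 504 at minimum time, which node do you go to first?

Candidate routes:
504–518–502–527–559: 8.6+0.5+2.2+9.5 = 20.8
504–518–502–527–540–559: 8.6+0.5+2.2+5.8+4.3 = 21.4
Cheapest is 504–518–502–527–559 at 20.8 s.
So from 504 the first move is to 518.

518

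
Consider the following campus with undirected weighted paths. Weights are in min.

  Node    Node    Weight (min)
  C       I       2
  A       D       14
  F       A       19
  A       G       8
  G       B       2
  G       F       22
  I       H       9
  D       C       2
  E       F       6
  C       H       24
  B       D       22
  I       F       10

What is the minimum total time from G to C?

Candidate routes:
G - A - D - C: 8+14+2 = 24
G - B - D - C: 2+22+2 = 26
The minimum is 24 min via G - A - D - C.

24 min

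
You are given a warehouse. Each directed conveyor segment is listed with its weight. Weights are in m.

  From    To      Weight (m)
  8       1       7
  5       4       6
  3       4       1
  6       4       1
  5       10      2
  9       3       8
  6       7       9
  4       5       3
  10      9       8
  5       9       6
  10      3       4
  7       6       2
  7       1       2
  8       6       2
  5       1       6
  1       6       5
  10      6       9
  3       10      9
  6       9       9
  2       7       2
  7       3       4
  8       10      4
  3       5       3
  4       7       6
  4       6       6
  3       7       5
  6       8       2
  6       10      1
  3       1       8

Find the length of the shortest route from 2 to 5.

Shortest distances from 2:
2: 0
7: 2  (via 2)
1: 4  (via 7)
6: 4  (via 7)
4: 5  (via 6)
10: 5  (via 6)
3: 6  (via 7)
8: 6  (via 6)
5: 8  (via 4)
Shortest route: 2–7–6–4–5 = 8 m.

8 m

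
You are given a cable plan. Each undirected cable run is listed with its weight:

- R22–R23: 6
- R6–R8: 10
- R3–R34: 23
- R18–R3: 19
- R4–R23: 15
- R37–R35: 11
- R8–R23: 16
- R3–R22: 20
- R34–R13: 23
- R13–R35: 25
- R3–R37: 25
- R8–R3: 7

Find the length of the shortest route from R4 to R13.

84

Enumerating some paths:
R4 - R23 - R22 - R3 - R34 - R13: 15+6+20+23+23 = 87
R4 - R23 - R8 - R3 - R34 - R13: 15+16+7+23+23 = 84
Cheapest is R4 - R23 - R8 - R3 - R34 - R13 at 84.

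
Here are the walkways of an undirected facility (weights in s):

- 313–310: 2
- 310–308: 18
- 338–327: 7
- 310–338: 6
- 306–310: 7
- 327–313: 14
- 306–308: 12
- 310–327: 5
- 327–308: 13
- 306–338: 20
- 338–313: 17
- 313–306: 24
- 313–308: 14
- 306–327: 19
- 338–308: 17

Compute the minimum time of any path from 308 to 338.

Candidate routes:
308–338: 17 = 17
308–327–338: 13+7 = 20
Cheapest is 308–338 at 17 s.

17 s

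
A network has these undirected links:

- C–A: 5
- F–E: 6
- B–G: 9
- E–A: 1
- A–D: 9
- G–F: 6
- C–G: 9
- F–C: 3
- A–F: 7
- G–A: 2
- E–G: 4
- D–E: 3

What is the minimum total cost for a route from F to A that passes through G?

Shortest F→G: F–G = 6
Best G to A: G–A costing 2
Total via G: 6 + 2 = 8.

8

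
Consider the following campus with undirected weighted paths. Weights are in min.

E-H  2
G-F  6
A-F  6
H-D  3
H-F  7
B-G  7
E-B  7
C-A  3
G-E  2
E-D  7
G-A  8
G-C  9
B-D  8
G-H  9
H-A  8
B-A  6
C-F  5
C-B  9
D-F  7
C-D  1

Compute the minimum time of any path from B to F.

Settle nodes by increasing distance from B:
B: 0
A: 6  (via B)
E: 7  (via B)
G: 7  (via B)
D: 8  (via B)
C: 9  (via B)
H: 9  (via E)
F: 12  (via A)
Shortest route: B → A → F = 12 min.

12 min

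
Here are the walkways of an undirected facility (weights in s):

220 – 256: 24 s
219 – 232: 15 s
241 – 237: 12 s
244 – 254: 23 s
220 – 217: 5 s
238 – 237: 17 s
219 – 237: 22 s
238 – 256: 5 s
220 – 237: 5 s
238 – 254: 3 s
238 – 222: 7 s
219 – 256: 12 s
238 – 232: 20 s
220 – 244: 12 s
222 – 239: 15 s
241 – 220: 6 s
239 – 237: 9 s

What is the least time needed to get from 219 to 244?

39 s

Running Dijkstra from 219:
219: 0
256: 12  (via 219)
232: 15  (via 219)
238: 17  (via 256)
254: 20  (via 238)
237: 22  (via 219)
222: 24  (via 238)
220: 27  (via 237)
239: 31  (via 237)
217: 32  (via 220)
241: 33  (via 220)
244: 39  (via 220)
Shortest route: 219–237–220–244 = 39 s.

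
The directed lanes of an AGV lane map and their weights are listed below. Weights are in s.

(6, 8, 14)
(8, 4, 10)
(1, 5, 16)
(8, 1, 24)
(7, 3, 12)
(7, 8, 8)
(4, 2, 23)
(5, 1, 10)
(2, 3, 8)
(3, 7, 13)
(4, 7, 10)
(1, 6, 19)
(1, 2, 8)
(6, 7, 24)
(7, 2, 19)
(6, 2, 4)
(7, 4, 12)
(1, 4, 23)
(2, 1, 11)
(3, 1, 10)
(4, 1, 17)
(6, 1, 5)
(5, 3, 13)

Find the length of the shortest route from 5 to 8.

Candidate routes:
5 - 1 - 4 - 7 - 8: 10+23+10+8 = 51
5 - 3 - 7 - 8: 13+13+8 = 34
5 - 1 - 6 - 8: 10+19+14 = 43
5 - 1 - 2 - 3 - 7 - 8: 10+8+8+13+8 = 47
Cheapest is 5 - 3 - 7 - 8 at 34 s.

34 s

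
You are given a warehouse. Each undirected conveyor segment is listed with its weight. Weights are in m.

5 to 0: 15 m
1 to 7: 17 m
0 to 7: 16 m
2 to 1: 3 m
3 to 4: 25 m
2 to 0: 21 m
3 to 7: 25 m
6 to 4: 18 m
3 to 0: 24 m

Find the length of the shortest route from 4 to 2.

Candidate routes:
4–3–7–0–2: 25+25+16+21 = 87
4–3–0–2: 25+24+21 = 70
4–3–0–7–1–2: 25+24+16+17+3 = 85
Cheapest is 4–3–0–2 at 70 m.

70 m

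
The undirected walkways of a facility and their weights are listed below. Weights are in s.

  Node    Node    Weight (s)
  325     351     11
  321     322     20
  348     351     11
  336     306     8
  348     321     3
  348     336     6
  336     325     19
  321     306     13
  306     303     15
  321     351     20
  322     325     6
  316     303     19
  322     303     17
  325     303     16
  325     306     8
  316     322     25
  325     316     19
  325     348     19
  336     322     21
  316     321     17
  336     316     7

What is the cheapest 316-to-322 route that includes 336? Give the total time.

28 s

Best 316 to 336: 316–336 costing 7
Best 336 to 322: 336–322 costing 21
Total via 336: 7 + 21 = 28 s.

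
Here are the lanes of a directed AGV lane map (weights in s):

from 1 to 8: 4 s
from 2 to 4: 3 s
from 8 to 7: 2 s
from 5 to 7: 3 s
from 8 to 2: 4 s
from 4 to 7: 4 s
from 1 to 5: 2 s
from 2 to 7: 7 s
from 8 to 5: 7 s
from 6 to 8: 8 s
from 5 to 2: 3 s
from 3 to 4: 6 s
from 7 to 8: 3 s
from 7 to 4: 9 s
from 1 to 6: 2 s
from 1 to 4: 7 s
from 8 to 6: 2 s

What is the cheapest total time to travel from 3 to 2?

17 s

Settle nodes by increasing distance from 3:
3: 0
4: 6  (via 3)
7: 10  (via 4)
8: 13  (via 7)
6: 15  (via 8)
2: 17  (via 8)
Shortest route: 3 → 4 → 7 → 8 → 2 = 17 s.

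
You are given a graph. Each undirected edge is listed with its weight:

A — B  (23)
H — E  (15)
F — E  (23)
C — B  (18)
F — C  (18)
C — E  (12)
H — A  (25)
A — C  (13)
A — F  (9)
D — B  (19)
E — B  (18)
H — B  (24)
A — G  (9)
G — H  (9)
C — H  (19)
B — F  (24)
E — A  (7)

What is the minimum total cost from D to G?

51

Settle nodes by increasing distance from D:
D: 0
B: 19  (via D)
C: 37  (via B)
E: 37  (via B)
A: 42  (via B)
F: 43  (via B)
H: 43  (via B)
G: 51  (via A)
Shortest route: D → B → A → G = 51.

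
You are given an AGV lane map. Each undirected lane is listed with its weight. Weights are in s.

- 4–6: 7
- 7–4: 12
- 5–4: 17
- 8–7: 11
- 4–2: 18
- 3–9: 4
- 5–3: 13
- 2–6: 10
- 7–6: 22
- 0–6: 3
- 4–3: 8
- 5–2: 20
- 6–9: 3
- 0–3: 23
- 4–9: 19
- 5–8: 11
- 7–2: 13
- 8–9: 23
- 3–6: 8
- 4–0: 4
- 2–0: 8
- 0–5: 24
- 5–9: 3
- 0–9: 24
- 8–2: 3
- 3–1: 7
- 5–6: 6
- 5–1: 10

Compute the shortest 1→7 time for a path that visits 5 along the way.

32 s

Shortest 1→5: 1 → 5 = 10
Best 5 to 7: 5 → 8 → 7 costing 22
Total via 5: 10 + 22 = 32 s.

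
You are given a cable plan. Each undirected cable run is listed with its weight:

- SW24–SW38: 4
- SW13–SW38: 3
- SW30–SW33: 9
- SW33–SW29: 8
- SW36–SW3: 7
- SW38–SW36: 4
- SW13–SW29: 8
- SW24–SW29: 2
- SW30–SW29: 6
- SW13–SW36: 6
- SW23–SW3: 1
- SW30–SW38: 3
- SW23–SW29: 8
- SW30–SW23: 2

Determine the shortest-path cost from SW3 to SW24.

Running Dijkstra from SW3:
SW3: 0
SW23: 1  (via SW3)
SW30: 3  (via SW23)
SW38: 6  (via SW30)
SW36: 7  (via SW3)
SW13: 9  (via SW38)
SW29: 9  (via SW23)
SW24: 10  (via SW38)
Shortest route: SW3–SW23–SW30–SW38–SW24 = 10.

10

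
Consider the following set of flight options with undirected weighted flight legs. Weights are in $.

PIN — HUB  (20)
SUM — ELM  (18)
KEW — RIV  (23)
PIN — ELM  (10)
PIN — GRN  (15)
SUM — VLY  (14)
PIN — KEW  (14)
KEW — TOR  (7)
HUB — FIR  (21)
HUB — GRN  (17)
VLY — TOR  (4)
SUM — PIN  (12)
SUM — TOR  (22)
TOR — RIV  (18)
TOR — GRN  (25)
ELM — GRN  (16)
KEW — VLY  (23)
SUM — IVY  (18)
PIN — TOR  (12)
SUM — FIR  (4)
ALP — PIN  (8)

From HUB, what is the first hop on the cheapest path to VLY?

PIN

Enumerating some paths:
HUB–PIN–KEW–TOR–VLY: 20+14+7+4 = 45
HUB–PIN–TOR–VLY: 20+12+4 = 36
HUB–FIR–SUM–VLY: 21+4+14 = 39
Cheapest is HUB–PIN–TOR–VLY at $36.
So from HUB the first move is to PIN.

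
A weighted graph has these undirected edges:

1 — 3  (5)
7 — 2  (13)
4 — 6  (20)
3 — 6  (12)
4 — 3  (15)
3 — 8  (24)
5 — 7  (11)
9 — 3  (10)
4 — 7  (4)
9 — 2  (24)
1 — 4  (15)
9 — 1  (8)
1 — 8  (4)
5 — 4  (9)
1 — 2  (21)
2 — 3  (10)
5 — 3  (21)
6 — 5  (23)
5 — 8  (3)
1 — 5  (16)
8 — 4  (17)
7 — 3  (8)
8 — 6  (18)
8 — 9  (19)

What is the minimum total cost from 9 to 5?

Candidate routes:
9 → 1 → 5: 8+16 = 24
9 → 1 → 8 → 5: 8+4+3 = 15
9 → 8 → 5: 19+3 = 22
9 → 3 → 1 → 8 → 5: 10+5+4+3 = 22
The minimum is 15 via 9 → 1 → 8 → 5.

15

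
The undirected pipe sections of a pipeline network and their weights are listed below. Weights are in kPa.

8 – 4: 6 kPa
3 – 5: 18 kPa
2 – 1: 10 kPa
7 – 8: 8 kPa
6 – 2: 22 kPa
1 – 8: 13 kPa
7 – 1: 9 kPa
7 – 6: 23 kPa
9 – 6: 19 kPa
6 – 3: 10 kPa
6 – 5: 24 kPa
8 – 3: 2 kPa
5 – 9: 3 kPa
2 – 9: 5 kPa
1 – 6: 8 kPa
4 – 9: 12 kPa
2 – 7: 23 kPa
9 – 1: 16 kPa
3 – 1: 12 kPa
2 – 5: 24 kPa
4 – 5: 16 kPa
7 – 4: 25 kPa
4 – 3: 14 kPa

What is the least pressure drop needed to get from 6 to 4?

18 kPa

Running Dijkstra from 6:
6: 0
1: 8  (via 6)
3: 10  (via 6)
8: 12  (via 3)
7: 17  (via 1)
2: 18  (via 1)
4: 18  (via 8)
Shortest route: 6 → 3 → 8 → 4 = 18 kPa.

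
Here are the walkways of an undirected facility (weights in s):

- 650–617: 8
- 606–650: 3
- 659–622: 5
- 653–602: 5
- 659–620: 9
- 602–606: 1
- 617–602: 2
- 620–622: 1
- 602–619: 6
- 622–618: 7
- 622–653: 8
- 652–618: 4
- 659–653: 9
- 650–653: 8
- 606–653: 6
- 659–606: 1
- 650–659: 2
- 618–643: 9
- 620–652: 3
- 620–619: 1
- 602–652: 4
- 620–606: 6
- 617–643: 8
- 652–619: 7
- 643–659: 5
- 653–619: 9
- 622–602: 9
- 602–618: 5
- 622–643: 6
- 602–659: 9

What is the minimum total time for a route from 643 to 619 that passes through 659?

12 s

Shortest 643→659: 643–659 = 5
Best 659 to 619: 659–622–620–619 costing 7
Total via 659: 5 + 7 = 12 s.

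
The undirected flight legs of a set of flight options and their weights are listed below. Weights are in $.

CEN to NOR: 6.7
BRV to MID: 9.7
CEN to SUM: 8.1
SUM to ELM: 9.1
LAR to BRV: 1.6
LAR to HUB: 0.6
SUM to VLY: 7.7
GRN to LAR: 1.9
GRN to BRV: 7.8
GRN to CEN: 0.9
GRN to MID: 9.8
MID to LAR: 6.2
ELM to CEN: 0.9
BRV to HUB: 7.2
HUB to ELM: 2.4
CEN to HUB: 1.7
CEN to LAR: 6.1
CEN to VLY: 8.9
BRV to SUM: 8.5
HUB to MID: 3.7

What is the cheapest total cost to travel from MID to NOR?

$12.1

Settle nodes by increasing distance from MID:
MID: 0
HUB: 3.7  (via MID)
LAR: 4.3  (via HUB)
CEN: 5.4  (via HUB)
BRV: 5.9  (via LAR)
ELM: 6.1  (via HUB)
GRN: 6.2  (via LAR)
NOR: 12.1  (via CEN)
Shortest route: MID → HUB → CEN → NOR = $12.1.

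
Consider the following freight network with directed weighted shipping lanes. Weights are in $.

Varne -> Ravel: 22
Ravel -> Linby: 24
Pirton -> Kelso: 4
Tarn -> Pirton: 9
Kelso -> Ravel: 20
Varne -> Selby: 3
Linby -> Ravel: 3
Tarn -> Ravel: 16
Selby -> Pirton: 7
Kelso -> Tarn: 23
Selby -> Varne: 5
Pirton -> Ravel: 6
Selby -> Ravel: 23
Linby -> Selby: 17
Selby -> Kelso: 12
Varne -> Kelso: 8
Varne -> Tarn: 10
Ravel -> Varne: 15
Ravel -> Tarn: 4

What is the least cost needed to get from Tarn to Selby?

$33

Enumerating some paths:
Tarn → Ravel → Varne → Selby: 16+15+3 = 34
Tarn → Pirton → Kelso → Ravel → Varne → Selby: 9+4+20+15+3 = 51
Tarn → Pirton → Ravel → Varne → Selby: 9+6+15+3 = 33
The minimum is $33 via Tarn → Pirton → Ravel → Varne → Selby.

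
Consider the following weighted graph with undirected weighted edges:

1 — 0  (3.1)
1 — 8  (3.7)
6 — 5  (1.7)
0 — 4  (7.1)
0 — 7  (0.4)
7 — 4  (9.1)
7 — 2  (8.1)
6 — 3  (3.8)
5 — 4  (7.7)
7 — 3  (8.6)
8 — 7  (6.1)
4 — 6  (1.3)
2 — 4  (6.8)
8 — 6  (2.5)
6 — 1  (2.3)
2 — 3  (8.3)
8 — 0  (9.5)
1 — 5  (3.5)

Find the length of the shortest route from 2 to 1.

Enumerating some paths:
2–4–6–5–1: 6.8+1.3+1.7+3.5 = 13.3
2–7–0–1: 8.1+0.4+3.1 = 11.6
2–4–6–1: 6.8+1.3+2.3 = 10.4
The minimum is 10.4 via 2–4–6–1.

10.4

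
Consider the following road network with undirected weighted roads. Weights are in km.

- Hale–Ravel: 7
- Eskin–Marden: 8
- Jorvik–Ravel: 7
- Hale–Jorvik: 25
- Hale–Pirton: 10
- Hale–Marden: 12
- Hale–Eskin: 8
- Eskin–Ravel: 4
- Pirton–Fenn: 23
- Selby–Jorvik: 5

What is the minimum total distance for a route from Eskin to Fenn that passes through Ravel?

Shortest Eskin→Ravel: Eskin → Ravel = 4
Shortest Ravel→Fenn: Ravel → Hale → Pirton → Fenn = 40
Total via Ravel: 4 + 40 = 44 km.

44 km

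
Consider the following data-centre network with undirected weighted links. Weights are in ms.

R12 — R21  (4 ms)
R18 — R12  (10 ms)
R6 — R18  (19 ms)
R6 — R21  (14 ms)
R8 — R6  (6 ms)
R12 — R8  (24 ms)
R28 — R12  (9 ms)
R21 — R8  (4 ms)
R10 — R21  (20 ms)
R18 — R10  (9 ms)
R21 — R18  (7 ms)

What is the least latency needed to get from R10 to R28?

28 ms

Candidate routes:
R10 → R18 → R12 → R28: 9+10+9 = 28
R10 → R18 → R21 → R12 → R28: 9+7+4+9 = 29
The minimum is 28 ms via R10 → R18 → R12 → R28.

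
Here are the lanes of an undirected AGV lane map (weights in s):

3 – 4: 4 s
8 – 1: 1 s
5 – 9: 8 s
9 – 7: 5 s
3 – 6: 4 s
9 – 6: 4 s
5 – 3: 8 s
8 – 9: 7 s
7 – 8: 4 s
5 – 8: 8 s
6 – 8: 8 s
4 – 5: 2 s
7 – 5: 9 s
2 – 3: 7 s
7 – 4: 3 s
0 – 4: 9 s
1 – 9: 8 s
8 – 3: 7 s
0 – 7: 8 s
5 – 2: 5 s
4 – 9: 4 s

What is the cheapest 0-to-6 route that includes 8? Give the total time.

20 s

Shortest 0→8: 0 → 7 → 8 = 12
Best 8 to 6: 8 → 6 costing 8
Total via 8: 12 + 8 = 20 s.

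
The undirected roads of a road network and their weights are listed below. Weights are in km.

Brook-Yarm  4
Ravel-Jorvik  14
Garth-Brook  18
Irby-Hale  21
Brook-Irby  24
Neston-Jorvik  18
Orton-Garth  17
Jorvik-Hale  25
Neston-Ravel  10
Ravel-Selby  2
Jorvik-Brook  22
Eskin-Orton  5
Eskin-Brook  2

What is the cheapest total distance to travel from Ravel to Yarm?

Shortest distances from Ravel:
Ravel: 0
Selby: 2  (via Ravel)
Neston: 10  (via Ravel)
Jorvik: 14  (via Ravel)
Brook: 36  (via Jorvik)
Eskin: 38  (via Brook)
Hale: 39  (via Jorvik)
Yarm: 40  (via Brook)
Shortest route: Ravel → Jorvik → Brook → Yarm = 40 km.

40 km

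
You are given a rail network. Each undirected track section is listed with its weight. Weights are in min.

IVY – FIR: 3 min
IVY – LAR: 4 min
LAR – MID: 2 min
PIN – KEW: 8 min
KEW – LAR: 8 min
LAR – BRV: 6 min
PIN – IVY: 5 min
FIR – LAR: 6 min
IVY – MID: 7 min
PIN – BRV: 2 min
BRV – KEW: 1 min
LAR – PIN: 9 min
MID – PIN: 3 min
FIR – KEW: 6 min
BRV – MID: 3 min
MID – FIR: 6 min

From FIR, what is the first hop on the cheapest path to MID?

MID

Enumerating some paths:
FIR–MID: 6 = 6
FIR–LAR–MID: 6+2 = 8
Cheapest is FIR–MID at 6 min.
So from FIR the first move is to MID.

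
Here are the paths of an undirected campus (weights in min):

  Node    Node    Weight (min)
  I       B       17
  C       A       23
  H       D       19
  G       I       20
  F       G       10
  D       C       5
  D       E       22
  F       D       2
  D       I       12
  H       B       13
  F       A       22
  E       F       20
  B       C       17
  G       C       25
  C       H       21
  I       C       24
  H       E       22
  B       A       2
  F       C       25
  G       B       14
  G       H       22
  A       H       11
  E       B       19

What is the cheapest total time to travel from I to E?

Shortest distances from I:
I: 0
D: 12  (via I)
F: 14  (via D)
B: 17  (via I)
C: 17  (via D)
A: 19  (via B)
G: 20  (via I)
H: 30  (via B)
E: 34  (via D)
Shortest route: I → D → E = 34 min.

34 min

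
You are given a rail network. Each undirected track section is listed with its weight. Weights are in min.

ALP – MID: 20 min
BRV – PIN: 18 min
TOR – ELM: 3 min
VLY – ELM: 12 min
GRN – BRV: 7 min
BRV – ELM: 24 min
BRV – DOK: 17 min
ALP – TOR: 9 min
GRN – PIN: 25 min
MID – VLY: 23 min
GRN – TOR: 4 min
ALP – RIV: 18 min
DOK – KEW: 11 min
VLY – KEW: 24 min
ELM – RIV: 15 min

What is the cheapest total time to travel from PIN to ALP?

Compare a few routes:
PIN - GRN - TOR - ELM - RIV - ALP: 25+4+3+15+18 = 65
PIN - GRN - TOR - ALP: 25+4+9 = 38
PIN - BRV - ELM - TOR - ALP: 18+24+3+9 = 54
The minimum is 38 min via PIN - GRN - TOR - ALP.

38 min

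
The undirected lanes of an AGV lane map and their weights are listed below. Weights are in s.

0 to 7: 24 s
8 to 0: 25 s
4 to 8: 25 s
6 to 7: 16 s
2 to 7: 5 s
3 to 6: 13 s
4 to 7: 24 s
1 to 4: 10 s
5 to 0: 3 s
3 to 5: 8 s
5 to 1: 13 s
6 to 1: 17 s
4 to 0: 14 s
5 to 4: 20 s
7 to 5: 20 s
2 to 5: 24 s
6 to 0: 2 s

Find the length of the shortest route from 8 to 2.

48 s

Enumerating some paths:
8 → 0 → 5 → 7 → 2: 25+3+20+5 = 53
8 → 4 → 7 → 2: 25+24+5 = 54
8 → 0 → 6 → 7 → 2: 25+2+16+5 = 48
8 → 0 → 5 → 2: 25+3+24 = 52
The minimum is 48 s via 8 → 0 → 6 → 7 → 2.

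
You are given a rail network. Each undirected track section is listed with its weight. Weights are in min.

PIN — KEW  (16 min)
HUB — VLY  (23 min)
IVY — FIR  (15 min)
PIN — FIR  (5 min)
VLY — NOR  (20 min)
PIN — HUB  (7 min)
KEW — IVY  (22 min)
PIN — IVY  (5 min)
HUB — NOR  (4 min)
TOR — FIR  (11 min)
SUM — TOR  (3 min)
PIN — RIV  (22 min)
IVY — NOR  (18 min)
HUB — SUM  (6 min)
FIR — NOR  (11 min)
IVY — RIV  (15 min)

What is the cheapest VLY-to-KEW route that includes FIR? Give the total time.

52 min

Best VLY to FIR: VLY–NOR–FIR costing 31
Shortest FIR→KEW: FIR–PIN–KEW = 21
Total via FIR: 31 + 21 = 52 min.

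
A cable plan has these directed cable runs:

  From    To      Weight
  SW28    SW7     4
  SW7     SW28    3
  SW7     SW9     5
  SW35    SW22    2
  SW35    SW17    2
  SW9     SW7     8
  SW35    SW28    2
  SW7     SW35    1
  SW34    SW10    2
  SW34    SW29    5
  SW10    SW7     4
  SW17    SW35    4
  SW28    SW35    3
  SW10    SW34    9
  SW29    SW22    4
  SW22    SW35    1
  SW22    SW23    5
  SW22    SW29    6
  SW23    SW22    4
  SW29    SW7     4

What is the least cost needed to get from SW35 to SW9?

11

Shortest distances from SW35:
SW35: 0
SW28: 2  (via SW35)
SW17: 2  (via SW35)
SW22: 2  (via SW35)
SW7: 6  (via SW28)
SW23: 7  (via SW22)
SW29: 8  (via SW22)
SW9: 11  (via SW7)
Shortest route: SW35–SW28–SW7–SW9 = 11.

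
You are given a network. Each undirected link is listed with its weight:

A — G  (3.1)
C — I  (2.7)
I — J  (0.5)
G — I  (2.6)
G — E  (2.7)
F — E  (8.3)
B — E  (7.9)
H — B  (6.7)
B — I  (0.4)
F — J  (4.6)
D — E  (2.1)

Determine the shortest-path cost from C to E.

Shortest distances from C:
C: 0
I: 2.7  (via C)
B: 3.1  (via I)
J: 3.2  (via I)
G: 5.3  (via I)
F: 7.8  (via J)
E: 8  (via G)
Shortest route: C–I–G–E = 8.

8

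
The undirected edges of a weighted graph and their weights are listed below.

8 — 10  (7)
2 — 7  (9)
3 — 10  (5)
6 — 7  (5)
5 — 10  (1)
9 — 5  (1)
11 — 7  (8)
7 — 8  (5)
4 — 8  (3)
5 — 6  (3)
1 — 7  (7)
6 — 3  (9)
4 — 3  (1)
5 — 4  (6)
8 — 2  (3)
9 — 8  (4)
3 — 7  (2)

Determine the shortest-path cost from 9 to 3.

7

Running Dijkstra from 9:
9: 0
5: 1  (via 9)
10: 2  (via 5)
6: 4  (via 5)
8: 4  (via 9)
2: 7  (via 8)
3: 7  (via 10)
Shortest route: 9 → 5 → 10 → 3 = 7.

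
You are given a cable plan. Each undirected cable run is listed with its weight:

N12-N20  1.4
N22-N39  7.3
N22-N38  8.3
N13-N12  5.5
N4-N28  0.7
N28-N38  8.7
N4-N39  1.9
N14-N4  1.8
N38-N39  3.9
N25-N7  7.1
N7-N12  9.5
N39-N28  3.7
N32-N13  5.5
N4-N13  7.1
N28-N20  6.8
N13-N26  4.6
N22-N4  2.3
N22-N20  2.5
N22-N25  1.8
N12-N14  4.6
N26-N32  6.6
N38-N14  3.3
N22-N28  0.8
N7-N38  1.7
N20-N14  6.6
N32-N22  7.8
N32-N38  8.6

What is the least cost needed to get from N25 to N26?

15

Enumerating some paths:
N25 → N22 → N20 → N12 → N13 → N26: 1.8+2.5+1.4+5.5+4.6 = 15.8
N25 → N22 → N4 → N13 → N26: 1.8+2.3+7.1+4.6 = 15.8
N25 → N22 → N28 → N4 → N13 → N26: 1.8+0.8+0.7+7.1+4.6 = 15
The minimum is 15 via N25 → N22 → N28 → N4 → N13 → N26.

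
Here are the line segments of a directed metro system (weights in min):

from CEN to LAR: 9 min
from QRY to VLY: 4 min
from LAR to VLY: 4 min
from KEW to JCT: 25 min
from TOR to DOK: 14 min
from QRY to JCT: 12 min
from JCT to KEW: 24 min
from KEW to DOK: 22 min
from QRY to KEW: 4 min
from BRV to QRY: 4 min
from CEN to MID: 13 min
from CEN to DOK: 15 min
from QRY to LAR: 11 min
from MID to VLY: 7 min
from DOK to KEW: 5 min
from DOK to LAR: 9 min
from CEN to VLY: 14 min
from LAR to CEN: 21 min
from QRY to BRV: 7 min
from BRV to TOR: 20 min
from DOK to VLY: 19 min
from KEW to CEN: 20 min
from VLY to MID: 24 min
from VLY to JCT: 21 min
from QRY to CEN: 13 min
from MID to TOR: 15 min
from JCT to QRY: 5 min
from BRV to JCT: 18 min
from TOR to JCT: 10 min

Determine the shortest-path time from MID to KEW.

Shortest distances from MID:
MID: 0
VLY: 7  (via MID)
TOR: 15  (via MID)
JCT: 25  (via TOR)
DOK: 29  (via TOR)
QRY: 30  (via JCT)
KEW: 34  (via DOK)
Shortest route: MID → TOR → DOK → KEW = 34 min.

34 min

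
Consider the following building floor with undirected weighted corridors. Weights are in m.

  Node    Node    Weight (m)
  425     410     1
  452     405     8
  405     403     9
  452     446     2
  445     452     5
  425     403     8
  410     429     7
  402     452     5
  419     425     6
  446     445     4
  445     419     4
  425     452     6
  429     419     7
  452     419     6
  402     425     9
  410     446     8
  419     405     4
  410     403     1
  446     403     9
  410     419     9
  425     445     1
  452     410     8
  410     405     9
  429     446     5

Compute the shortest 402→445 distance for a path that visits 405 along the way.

Shortest 402→405: 402 → 452 → 405 = 13
Best 405 to 445: 405 → 419 → 445 costing 8
Total via 405: 13 + 8 = 21 m.

21 m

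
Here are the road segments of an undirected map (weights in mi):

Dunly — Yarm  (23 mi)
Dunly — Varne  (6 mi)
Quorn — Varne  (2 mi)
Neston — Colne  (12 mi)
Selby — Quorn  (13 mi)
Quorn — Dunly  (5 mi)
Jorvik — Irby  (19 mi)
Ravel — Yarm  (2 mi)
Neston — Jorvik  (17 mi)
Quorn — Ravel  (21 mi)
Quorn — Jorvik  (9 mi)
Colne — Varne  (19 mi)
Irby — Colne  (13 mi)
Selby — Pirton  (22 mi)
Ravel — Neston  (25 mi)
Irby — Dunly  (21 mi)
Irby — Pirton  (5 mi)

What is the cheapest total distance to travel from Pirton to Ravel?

51 mi

Running Dijkstra from Pirton:
Pirton: 0
Irby: 5  (via Pirton)
Colne: 18  (via Irby)
Selby: 22  (via Pirton)
Jorvik: 24  (via Irby)
Dunly: 26  (via Irby)
Neston: 30  (via Colne)
Quorn: 31  (via Dunly)
Varne: 32  (via Dunly)
Yarm: 49  (via Dunly)
Ravel: 51  (via Yarm)
Shortest route: Pirton–Irby–Dunly–Yarm–Ravel = 51 mi.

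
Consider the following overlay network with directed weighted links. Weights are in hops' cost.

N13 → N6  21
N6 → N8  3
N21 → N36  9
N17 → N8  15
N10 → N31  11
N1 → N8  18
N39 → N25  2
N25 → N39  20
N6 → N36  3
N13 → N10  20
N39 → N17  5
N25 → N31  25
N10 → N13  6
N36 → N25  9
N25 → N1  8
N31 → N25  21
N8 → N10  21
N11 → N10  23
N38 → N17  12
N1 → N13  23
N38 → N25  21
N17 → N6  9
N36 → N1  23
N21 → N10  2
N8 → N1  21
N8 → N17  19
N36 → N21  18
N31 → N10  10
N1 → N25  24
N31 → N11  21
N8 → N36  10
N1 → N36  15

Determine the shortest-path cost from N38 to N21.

42 hops' cost

Compare a few routes:
N38–N17–N6–N36–N21: 12+9+3+18 = 42
N38–N17–N6–N8–N36–N21: 12+9+3+10+18 = 52
N38–N17–N8–N36–N21: 12+15+10+18 = 55
The minimum is 42 hops' cost via N38–N17–N6–N36–N21.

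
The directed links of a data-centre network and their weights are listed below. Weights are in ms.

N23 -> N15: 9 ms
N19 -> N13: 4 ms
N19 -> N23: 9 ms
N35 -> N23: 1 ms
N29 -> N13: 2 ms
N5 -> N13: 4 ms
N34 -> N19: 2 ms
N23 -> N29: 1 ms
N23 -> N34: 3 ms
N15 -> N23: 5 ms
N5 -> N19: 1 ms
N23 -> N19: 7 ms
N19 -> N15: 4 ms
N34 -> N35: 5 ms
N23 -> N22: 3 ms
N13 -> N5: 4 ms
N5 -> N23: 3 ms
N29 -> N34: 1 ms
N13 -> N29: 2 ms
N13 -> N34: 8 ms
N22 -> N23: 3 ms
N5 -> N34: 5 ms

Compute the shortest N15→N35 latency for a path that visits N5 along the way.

22 ms

Shortest N15→N5: N15 → N23 → N29 → N13 → N5 = 12
Shortest N5→N35: N5 → N34 → N35 = 10
Total via N5: 12 + 10 = 22 ms.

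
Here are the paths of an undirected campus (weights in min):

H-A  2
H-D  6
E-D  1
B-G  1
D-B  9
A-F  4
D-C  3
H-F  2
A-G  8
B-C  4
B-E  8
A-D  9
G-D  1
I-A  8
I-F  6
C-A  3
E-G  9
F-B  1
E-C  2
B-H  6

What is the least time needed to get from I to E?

10 min

Enumerating some paths:
I → F → B → C → E: 6+1+4+2 = 13
I → F → B → G → D → C → E: 6+1+1+1+3+2 = 14
I → A → C → E: 8+3+2 = 13
I → F → B → G → D → E: 6+1+1+1+1 = 10
The minimum is 10 min via I → F → B → G → D → E.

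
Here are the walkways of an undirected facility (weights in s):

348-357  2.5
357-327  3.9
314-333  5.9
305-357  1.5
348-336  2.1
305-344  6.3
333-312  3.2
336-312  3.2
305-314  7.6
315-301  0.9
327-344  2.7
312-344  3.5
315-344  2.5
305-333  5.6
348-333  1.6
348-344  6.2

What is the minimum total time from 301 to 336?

10.1 s

Shortest distances from 301:
301: 0
315: 0.9  (via 301)
344: 3.4  (via 315)
327: 6.1  (via 344)
312: 6.9  (via 344)
348: 9.6  (via 344)
305: 9.7  (via 344)
357: 10  (via 327)
336: 10.1  (via 312)
Shortest route: 301–315–344–312–336 = 10.1 s.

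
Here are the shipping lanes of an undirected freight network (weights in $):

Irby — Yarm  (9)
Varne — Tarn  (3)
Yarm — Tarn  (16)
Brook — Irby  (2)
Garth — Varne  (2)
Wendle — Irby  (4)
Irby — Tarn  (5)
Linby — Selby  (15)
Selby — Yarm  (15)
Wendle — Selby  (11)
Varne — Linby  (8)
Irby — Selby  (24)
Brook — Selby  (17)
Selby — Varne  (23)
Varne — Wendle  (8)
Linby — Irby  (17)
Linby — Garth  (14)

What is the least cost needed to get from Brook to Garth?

$12

Settle nodes by increasing distance from Brook:
Brook: 0
Irby: 2  (via Brook)
Wendle: 6  (via Irby)
Tarn: 7  (via Irby)
Varne: 10  (via Tarn)
Yarm: 11  (via Irby)
Garth: 12  (via Varne)
Shortest route: Brook–Irby–Tarn–Varne–Garth = $12.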